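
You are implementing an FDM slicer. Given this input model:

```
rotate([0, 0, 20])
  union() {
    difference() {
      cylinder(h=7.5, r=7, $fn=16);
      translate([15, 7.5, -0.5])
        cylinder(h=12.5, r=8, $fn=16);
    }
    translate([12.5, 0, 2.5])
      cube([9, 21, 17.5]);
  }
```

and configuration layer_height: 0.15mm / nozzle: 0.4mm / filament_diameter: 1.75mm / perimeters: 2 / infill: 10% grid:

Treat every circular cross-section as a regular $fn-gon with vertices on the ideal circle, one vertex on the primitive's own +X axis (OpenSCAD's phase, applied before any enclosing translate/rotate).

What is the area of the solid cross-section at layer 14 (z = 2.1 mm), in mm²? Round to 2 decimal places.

150.01 mm²

At z = 2.1 mm: the r=7 cylinder contributes a regular 16-gon of circumradius 7 (area = (16/2)·7.000²·sin(360°/16) = 150.01 mm²); the r=8 cylinder at (15, 7.5) gives a regular 16-gon of circumradius 8 (constant along its height) (area = (16/2)·8.000²·sin(360°/16) = 195.93 mm²); After the difference (first − rest): starting from the r=7 cylinder (150.01 mm²), the r=8 cylinder at (15, 7.5) misses the remaining region (no effect) — area = 150.01 mm²; the cube at (12.5, 0) is not intersected at this z (z outside [2.5, 20]); Taking the union: only the result so far is present, so the union is just that shape — area = 150.01 mm²; (rotated 20° about Z; rotation is an isometry so areas/perimeters/island counts are preserved). Overall, the cross-section is a single solid region. Net area = 150.01 mm².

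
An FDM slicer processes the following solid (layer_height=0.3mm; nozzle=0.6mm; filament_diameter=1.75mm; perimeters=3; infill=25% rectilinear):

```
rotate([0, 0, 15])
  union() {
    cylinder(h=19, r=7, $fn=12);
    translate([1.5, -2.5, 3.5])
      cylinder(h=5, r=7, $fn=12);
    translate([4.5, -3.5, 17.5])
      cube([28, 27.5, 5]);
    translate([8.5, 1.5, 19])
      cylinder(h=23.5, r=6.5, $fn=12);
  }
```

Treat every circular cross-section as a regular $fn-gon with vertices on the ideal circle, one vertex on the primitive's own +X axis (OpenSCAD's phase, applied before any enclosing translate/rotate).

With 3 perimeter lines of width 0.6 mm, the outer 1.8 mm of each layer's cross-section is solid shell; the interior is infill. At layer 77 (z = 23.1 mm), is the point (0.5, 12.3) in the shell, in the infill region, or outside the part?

At z = 23.1 mm: the cylinder is absent (z outside [0, 19]); the cylinder at (1.5, -2.5) is absent (z outside [3.5, 8.5]); the cube at (4.5, -3.5) is absent (z outside [17.5, 22.5]); the r=6.5 cylinder at (8.5, 1.5) contributes a regular 12-gon of circumradius 6.5; Merging all regions: only the r=6.5 cylinder at (8.5, 1.5) is present, so the union is just that shape — 1 connected region; (whole slice rotated 15° about Z — lengths, areas and connectivity unchanged). Overall, the cross-section is a single solid region. Undo the 15° rotation: the query point maps to (3.666, 11.751) in the un-rotated model frame. The nearest boundary edge runs (8.50, 8.00)→(5.25, 7.13); distance from the point to it = 4.89 mm. The point is not inside any of the regions above, so it lies outside the cross-section (4.89 mm from the nearest boundary).

outside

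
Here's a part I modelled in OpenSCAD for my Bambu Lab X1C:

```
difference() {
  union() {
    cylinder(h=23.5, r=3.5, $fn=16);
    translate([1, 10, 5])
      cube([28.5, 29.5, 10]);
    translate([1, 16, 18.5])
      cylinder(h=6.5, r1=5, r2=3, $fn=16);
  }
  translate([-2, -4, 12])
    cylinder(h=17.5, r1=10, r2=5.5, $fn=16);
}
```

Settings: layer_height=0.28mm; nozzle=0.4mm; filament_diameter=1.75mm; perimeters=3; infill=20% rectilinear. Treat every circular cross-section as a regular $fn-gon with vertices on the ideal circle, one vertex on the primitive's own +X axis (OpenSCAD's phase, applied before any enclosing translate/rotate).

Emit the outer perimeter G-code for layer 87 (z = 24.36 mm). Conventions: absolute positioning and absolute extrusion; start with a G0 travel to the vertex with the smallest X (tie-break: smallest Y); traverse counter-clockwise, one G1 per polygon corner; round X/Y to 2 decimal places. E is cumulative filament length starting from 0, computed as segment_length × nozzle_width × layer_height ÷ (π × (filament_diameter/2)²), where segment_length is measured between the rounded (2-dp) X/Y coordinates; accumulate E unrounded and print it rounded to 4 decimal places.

G0 X-2.20 Y16.00 Z24.36
G1 X-1.95 Y14.78 E0.0580
G1 X-1.26 Y13.74 E0.1161
G1 X-0.22 Y13.05 E0.1742
G1 X1.00 Y12.80 E0.2322
G1 X2.22 Y13.05 E0.2902
G1 X3.26 Y13.74 E0.3483
G1 X3.95 Y14.78 E0.4064
G1 X4.20 Y16.00 E0.4644
G1 X3.95 Y17.22 E0.5224
G1 X3.26 Y18.26 E0.5805
G1 X2.22 Y18.95 E0.6386
G1 X1.00 Y19.20 E0.6966
G1 X-0.22 Y18.95 E0.7546
G1 X-1.26 Y18.26 E0.8127
G1 X-1.95 Y17.22 E0.8708
G1 X-2.20 Y16.00 E0.9288

At z = 24.36 mm: the cylinder is absent (z outside [0, 23.5]); the cube at (1, 10) does not reach this height (z outside [5, 15]); the cone at (1, 16) (r1=5→r2=3) has section circumradius 3.197 here — a regular 16-gon; Combining (union): only the cone at (1, 16) is present, so the union is just that shape — 1 connected region; the cone at (-2, -4) contributes a regular 16-gon of circumradius 6.822 (interpolated between r1=10 and r2=5.5 at t=0.706); Subtracting the remaining from the first: starting from the result so far, the cone at (-2, -4) misses the remaining region (no effect) — 1 connected region. The outline is a single polygon with 16 vertices. Extrusion per mm of travel: 0.4 × 0.28 / (π × 0.875²) = 0.046564. Accumulating E over each segment gives final E = 0.9288.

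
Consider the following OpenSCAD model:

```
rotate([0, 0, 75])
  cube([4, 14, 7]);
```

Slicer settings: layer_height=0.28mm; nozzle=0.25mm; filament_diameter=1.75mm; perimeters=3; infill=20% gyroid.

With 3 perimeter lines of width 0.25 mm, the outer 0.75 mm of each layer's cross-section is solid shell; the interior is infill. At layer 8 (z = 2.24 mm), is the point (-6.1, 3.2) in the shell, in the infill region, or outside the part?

At z = 2.24 mm: the cube is present — its section is the full 4×14 rectangle; (rotated 75° about Z; rotation is an isometry so areas/perimeters/island counts are preserved). Overall, the cross-section is a single solid region. Undo the 75° rotation: the query point maps to (1.512, 6.720) in the un-rotated model frame. The nearest boundary edge runs (0.00, 14.00)→(0.00, 0.00); distance from the point to it = 1.51 mm. The point is inside the cross-section and 1.51 mm from the nearest boundary — more than the 0.75 mm shell width (3 × 0.25), so it's in the infill interior.

infill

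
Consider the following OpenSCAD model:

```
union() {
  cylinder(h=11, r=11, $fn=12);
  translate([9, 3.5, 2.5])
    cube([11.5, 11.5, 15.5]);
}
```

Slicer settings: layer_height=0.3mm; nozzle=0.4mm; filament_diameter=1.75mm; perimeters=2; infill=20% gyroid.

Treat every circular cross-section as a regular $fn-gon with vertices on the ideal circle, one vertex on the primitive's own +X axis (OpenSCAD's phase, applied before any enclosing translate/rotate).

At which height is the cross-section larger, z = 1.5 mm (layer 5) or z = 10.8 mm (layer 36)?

Layer 5 (z = 1.5): the r=11 cylinder gives a regular 12-gon of circumradius 11 (constant along its height) (area = (12/2)·11.000²·sin(360°/12) = 363.00 mm²); the cube at (9, 3.5) does not reach this height (z outside [2.5, 18]); Merging all regions: only the r=11 cylinder is present, so the union is just that shape — area = 363.00 mm². So its area = 363.00 mm². Layer 36 (z = 10.8): the cylinder: section is a regular 12-gon, circumradius r=11 (area = (12/2)·11.000²·sin(360°/12) = 363.00 mm²); the cube at (9, 3.5) is present — its section is the full 11.5×11.5 rectangle (area 132.25 mm²); Combining (union): the regions partially overlap — summed areas 495.25 mm² minus the doubly-counted overlap 1.73 mm² gives 493.52 mm² — area = 493.52 mm². So its area = 493.52 mm². Layer 36 is larger (493.52 vs 363.00 mm²).

layer 36 (z = 10.8 mm)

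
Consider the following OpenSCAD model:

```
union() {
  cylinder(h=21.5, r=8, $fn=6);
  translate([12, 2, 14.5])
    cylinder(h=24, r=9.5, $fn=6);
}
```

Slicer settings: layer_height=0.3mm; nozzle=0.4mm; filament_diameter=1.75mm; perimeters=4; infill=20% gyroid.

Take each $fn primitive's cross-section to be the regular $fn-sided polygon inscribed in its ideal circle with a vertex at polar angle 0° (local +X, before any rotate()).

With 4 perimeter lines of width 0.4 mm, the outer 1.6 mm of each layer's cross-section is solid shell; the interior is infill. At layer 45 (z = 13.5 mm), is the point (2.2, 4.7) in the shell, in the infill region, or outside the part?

infill

At z = 13.5 mm: the r=8 cylinder contributes a regular 6-gon of circumradius 8; the cylinder at (12, 2) does not reach this height (z outside [14.5, 38.5]); Merging all regions: only the r=8 cylinder is present, so the union is just that shape — 1 connected region. Overall, the cross-section is a single solid region. The nearest boundary edge runs (4.00, 6.93)→(-4.00, 6.93); distance from the point to it = 2.23 mm. The point is inside the cross-section and 2.23 mm from the nearest boundary — more than the 1.6 mm shell width (4 × 0.4), so it's in the infill interior.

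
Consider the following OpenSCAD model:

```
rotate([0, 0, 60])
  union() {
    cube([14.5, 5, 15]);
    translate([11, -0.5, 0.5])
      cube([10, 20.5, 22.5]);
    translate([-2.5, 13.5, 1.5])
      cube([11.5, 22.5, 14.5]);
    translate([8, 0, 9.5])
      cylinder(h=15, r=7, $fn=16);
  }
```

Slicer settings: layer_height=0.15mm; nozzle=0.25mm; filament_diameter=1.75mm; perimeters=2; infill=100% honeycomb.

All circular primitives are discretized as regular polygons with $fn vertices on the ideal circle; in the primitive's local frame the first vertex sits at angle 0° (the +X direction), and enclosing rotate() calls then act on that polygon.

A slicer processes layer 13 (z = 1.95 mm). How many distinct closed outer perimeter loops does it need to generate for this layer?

2

At z = 1.95 mm: the cube (footprint 14.5×5) is included at this height; the cube at (11, -0.5) (footprint 10×20.5) is included at this height; the 11.5×22.5 cube at (-2.5, 13.5) contributes its full rectangle; the cylinder at (8, 0) is absent (z outside [9.5, 24.5]); Merging all regions: the regions partially overlap (shared area 17.50 mm²), so overlapping operands fuse into one piece — 2 connected regions; (whole slice rotated 60° about Z — lengths, areas and connectivity unchanged). The result has 2 disconnected regions.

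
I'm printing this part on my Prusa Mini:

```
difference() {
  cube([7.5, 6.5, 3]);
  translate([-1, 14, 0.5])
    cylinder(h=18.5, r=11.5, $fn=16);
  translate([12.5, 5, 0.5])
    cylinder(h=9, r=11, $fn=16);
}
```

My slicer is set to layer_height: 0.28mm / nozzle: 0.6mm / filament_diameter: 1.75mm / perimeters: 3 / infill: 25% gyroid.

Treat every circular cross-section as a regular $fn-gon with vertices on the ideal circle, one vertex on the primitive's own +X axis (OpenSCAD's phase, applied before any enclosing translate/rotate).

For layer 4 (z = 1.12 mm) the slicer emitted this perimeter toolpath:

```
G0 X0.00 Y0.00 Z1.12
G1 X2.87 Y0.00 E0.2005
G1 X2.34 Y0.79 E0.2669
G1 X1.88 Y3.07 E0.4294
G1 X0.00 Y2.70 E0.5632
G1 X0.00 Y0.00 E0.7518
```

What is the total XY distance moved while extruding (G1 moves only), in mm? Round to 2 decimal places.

10.76 mm

Sum the Euclidean lengths of each G1 segment: total = 10.76 mm.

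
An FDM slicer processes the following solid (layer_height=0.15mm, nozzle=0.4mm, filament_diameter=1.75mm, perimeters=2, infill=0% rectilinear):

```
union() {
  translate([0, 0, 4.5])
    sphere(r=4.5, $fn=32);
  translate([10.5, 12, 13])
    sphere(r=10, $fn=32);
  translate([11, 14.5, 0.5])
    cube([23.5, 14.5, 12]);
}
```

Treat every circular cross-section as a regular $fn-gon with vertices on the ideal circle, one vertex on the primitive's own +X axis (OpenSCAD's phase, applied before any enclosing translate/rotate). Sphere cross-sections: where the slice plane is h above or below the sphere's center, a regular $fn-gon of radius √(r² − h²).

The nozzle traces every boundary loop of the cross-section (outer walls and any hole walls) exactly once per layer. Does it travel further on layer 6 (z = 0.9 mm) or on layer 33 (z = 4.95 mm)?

Layer 6 (z = 0.9): the r=4.5 sphere contributes a regular 32-gon of circumradius √(4.5²−3.6²) = 2.700 (perimeter = 2·32·2.700·sin(180°/32) = 16.94 mm); the sphere at (10.5, 12) is absent (|z−center|=12.100 > r=10); the 23.5×14.5 cube at (11, 14.5) contributes its full rectangle (perimeter 76.00 mm); Merging all regions: the 2 present regions are separate (no shared area or edge), so areas and boundary lengths simply add and each stays a separate island — boundary = 92.94 mm. So its perimeter = 92.94 mm. Layer 33 (z = 4.95): the sphere: section is a regular 32-gon, circumradius = √(r²−h²) = √(4.5²−0.45²) = 4.477 (perimeter = 2·32·4.477·sin(180°/32) = 28.09 mm); the r=10 sphere at (10.5, 12) slices to a regular 32-gon of circumradius 5.933 (√(r²−h²) with h=8.05 from center) (perimeter = 2·32·5.933·sin(180°/32) = 37.22 mm); the 23.5×14.5 cube at (11, 14.5) contributes its full rectangle (perimeter 76.00 mm); Combining (union): the regions partially overlap (shared area 11.43 mm²), so the edge portions inside another operand are dropped and the merged outline is re-measured after clipping — boundary = 126.85 mm. So its perimeter = 126.85 mm. Layer 33 is larger (126.85 vs 92.94 mm).

layer 33 (z = 4.95 mm)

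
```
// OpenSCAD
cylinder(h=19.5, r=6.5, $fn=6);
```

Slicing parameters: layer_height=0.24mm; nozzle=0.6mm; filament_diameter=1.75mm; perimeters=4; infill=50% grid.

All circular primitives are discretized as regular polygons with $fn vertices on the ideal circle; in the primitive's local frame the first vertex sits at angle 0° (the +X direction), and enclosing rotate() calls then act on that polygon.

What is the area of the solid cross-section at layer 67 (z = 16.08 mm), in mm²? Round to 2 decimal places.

109.77 mm²

At z = 16.08 mm: the cylinder: section is a regular 6-gon, circumradius r=6.5 (area = (6/2)·6.500²·sin(360°/6) = 109.77 mm²). Overall, the cross-section is a single solid region. Net area = 109.77 mm².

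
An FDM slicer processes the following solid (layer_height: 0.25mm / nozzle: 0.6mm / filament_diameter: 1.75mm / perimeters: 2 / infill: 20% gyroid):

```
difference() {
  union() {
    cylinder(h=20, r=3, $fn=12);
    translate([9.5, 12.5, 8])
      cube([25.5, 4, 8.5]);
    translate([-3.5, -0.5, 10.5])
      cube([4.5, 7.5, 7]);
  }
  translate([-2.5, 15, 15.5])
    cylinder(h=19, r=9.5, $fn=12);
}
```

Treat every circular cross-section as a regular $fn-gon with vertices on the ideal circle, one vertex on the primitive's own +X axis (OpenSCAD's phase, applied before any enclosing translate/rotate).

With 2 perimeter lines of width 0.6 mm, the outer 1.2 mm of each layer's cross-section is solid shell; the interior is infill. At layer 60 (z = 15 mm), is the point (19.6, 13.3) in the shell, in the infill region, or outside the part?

shell

At z = 15 mm: the r=3 cylinder gives a regular 12-gon of circumradius 3 (constant along its height); the 25.5×4 cube at (9.5, 12.5) contributes its full rectangle; the cube at (-3.5, -0.5) is present — its section is the full 4.5×7.5 rectangle; Merging all regions: the regions partially overlap (shared area 11.58 mm²), so overlapping operands fuse into one piece — 2 connected regions; the cylinder at (-2.5, 15) is absent (z outside [15.5, 34.5]); After the difference (first − rest): none of the subtracted shapes is present at this height, so that combined region is unchanged — 2 connected regions. Overall, the cross-section has 2 separate islands. The nearest boundary edge runs (35.00, 12.50)→(9.50, 12.50); distance from the point to it = 0.80 mm. (Shell/infill is judged within the island containing the point — the largest one.) The point is inside the cross-section, 0.80 mm from the nearest boundary — within the 1.2 mm shell band (2 × 0.6).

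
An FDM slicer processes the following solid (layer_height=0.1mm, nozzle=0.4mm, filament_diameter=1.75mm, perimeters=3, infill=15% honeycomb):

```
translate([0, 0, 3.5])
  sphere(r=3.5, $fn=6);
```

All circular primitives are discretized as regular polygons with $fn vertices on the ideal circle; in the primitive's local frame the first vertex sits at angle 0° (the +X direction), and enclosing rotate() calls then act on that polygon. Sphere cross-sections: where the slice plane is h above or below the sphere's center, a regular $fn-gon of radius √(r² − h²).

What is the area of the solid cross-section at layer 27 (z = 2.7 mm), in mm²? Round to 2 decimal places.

30.16 mm²

At z = 2.7 mm: the r=3.5 sphere contributes a regular 6-gon of circumradius √(3.5²−0.8²) = 3.407 (area = (6/2)·3.407²·sin(360°/6) = 30.16 mm²). Overall, the cross-section is a single solid region. Net area = 30.16 mm².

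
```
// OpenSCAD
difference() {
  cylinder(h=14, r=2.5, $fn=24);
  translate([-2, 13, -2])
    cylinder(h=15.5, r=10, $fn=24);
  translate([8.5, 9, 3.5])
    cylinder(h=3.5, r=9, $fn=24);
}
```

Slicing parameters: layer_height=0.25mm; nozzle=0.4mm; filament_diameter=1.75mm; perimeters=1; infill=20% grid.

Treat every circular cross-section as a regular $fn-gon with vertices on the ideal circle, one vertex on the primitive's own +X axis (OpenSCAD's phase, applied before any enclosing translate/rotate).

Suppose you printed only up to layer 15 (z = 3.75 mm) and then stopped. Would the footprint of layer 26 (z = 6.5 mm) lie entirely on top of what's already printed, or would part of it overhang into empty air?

entirely on top

Compare the two slices. At z = 3.75: the r=2.5 cylinder contributes a regular 24-gon of circumradius 2.5 (area = (24/2)·2.500²·sin(360°/24) = 19.41 mm²); the cylinder at (-2, 13): section is a regular 24-gon, circumradius r=10 (area = (24/2)·10.000²·sin(360°/24) = 310.58 mm²); the r=9 cylinder at (8.5, 9) gives a regular 24-gon of circumradius 9 (constant along its height) (area = (24/2)·9.000²·sin(360°/24) = 251.57 mm²); Taking the first minus the rest: starting from the r=2.5 cylinder (19.41 mm²), the r=10 cylinder at (-2, 13) misses the remaining region (no effect); the r=9 cylinder at (8.5, 9) misses the remaining region (no effect) — area = 19.41 mm². At z = 6.5: the r=2.5 cylinder contributes a regular 24-gon of circumradius 2.5 (area = (24/2)·2.500²·sin(360°/24) = 19.41 mm²); the r=10 cylinder at (-2, 13) contributes a regular 24-gon of circumradius 10 (area = (24/2)·10.000²·sin(360°/24) = 310.58 mm²); the cylinder at (8.5, 9): section is a regular 24-gon, circumradius r=9 (area = (24/2)·9.000²·sin(360°/24) = 251.57 mm²); Subtracting the remaining from the first: starting from the r=2.5 cylinder (19.41 mm²), the r=10 cylinder at (-2, 13) misses the remaining region (no effect); the r=9 cylinder at (8.5, 9) misses the remaining region (no effect) — area = 19.41 mm². Checking containment: the cross-section at z = 6.5 is a subset of the cross-section at z = 3.75.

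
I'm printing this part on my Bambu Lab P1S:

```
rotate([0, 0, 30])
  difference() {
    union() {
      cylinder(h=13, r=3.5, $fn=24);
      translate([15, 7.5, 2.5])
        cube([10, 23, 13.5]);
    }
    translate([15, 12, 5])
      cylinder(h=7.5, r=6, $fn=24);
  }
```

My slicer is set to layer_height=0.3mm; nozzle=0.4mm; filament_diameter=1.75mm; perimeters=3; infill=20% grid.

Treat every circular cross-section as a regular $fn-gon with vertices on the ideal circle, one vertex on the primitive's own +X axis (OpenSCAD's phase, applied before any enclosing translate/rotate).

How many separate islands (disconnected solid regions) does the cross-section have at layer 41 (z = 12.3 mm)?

2

At z = 12.3 mm: the r=3.5 cylinder contributes a regular 24-gon of circumradius 3.5; the cube at (15, 7.5) (footprint 10×23) is included at this height; Merging all regions: the 2 present regions are separate (no shared area or edge), so areas and boundary lengths simply add and each stays a separate island — 2 connected regions; the cylinder at (15, 12): section is a regular 24-gon, circumradius r=6; Taking the first minus the rest: starting from that combined region, the r=6 cylinder at (15, 12) partially overlaps it — only the 51.98 mm² overlap (of its 111.81 mm²) is removed, clipping the outline — 2 connected regions; (rotated 30° about Z; rotation is an isometry so areas/perimeters/island counts are preserved). Overall, the cross-section has 2 separate islands. Island count = 2.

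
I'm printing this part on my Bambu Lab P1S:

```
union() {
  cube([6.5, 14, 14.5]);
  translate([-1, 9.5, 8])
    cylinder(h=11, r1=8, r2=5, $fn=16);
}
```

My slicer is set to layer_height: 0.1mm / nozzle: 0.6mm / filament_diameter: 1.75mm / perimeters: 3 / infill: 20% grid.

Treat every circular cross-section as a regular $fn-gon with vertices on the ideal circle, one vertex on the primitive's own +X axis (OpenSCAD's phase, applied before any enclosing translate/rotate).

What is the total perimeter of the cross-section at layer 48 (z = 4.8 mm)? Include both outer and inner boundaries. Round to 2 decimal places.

41.00 mm

At z = 4.8 mm: the cube is present — its section is the full 6.5×14 rectangle (perimeter 41.00 mm); the cone at (-1, 9.5) is absent (z outside [8, 19]); Combining (union): only the 6.5×14 cube is present, so the union is just that shape — boundary = 41.00 mm. Overall, the cross-section is a single solid region. Total boundary length (outer) = 41.00 mm.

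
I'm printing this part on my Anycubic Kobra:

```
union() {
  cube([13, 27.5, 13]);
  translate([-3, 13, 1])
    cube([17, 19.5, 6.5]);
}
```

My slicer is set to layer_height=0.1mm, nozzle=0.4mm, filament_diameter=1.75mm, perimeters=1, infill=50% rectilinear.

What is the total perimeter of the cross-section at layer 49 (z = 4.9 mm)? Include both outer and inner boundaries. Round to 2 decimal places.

At z = 4.9 mm: the cube is present — its section is the full 13×27.5 rectangle (perimeter 81.00 mm); the 17×19.5 cube at (-3, 13) contributes its full rectangle (perimeter 73.00 mm); Combining (union): the regions partially overlap (shared area 188.50 mm²), so the edge portions inside another operand are dropped and the merged outline is re-measured after clipping — boundary = 99.00 mm. Overall, the cross-section is a single solid region. Total boundary length (outer) = 99.00 mm.

99.00 mm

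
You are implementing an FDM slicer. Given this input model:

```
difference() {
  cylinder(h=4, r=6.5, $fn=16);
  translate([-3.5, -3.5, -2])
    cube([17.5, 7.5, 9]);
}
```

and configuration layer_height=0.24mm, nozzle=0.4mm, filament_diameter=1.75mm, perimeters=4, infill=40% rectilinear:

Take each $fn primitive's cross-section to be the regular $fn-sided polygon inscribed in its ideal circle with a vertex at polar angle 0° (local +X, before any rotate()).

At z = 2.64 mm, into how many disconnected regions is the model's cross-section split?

1

At z = 2.64 mm: the cylinder: section is a regular 16-gon, circumradius r=6.5; the cube at (-3.5, -3.5) is present — its section is the full 17.5×7.5 rectangle; Taking the first minus the rest: starting from the r=6.5 cylinder, the 17.5×7.5 cube at (-3.5, -3.5) partially overlaps it — only the 71.41 mm² overlap (of its 131.25 mm²) is removed, clipping the outline — 1 connected region. The result has 1 disconnected region.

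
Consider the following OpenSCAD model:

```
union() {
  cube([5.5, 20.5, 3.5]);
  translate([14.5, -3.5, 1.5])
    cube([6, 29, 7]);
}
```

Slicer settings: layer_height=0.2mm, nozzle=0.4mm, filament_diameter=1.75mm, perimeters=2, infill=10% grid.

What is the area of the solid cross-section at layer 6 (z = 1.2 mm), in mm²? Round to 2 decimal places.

At z = 1.2 mm: the 5.5×20.5 cube contributes its full rectangle (area 112.75 mm²); the cube at (14.5, -3.5) is absent (z outside [1.5, 8.5]); Merging all regions: only the 5.5×20.5 cube is present, so the union is just that shape — area = 112.75 mm². Overall, the cross-section is a single solid region. Net area = 112.75 mm².

112.75 mm²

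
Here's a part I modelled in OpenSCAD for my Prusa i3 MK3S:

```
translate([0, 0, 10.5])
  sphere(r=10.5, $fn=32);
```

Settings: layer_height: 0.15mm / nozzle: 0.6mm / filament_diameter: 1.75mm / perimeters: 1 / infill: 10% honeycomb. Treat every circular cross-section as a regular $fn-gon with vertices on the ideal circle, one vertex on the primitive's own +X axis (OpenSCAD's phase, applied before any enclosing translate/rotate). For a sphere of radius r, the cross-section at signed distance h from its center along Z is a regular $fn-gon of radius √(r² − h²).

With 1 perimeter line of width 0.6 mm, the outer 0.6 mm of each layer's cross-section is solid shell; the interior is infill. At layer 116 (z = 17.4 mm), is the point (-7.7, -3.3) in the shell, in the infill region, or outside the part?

outside

At z = 17.4 mm: the sphere: section is a regular 32-gon, circumradius = √(r²−h²) = √(10.5²−6.9²) = 7.915. Overall, the cross-section is a single solid region. The nearest boundary edge runs (-7.31, -3.03)→(-6.58, -4.40); distance from the point to it = 0.47 mm. The point is not inside any of the regions above, so it lies outside the cross-section (0.47 mm from the nearest boundary).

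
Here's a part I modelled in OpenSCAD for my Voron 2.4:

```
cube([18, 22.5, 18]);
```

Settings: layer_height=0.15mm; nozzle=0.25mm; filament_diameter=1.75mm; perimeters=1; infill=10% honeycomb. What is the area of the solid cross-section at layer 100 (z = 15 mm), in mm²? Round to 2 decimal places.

405.00 mm²

At z = 15 mm: the cube (footprint 18×22.5) is included at this height (area 405.00 mm²). Overall, the cross-section is a single solid region. Net area = 405.00 mm².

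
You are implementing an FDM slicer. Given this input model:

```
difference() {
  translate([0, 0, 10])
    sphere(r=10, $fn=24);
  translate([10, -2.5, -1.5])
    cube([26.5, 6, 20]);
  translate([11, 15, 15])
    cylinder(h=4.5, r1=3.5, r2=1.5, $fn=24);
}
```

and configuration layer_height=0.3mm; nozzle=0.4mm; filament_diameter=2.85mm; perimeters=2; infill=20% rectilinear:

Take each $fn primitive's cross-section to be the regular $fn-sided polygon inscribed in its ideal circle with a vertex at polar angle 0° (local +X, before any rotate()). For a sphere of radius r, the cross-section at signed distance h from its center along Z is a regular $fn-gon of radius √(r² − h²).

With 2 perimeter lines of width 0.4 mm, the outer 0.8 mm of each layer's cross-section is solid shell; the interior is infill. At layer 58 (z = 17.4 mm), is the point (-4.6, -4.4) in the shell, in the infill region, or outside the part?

At z = 17.4 mm: the r=10 sphere slices to a regular 24-gon of circumradius 6.726 (√(r²−h²) with h=7.4 from center); the 26.5×6 cube at (10, -2.5) contributes its full rectangle; the cone at (11, 15) contributes a regular 24-gon of circumradius 2.433 (interpolated between r1=3.5 and r2=1.5 at t=0.533); Taking the first minus the rest: starting from the r=10 sphere, the 26.5×6 cube at (10, -2.5) misses the remaining region (no effect); the cone at (11, 15) misses the remaining region (no effect) — 1 connected region. Overall, the cross-section is a single solid region. The nearest boundary edge runs (-4.76, -4.76)→(-5.82, -3.36); distance from the point to it = 0.34 mm. The point is inside the cross-section, 0.34 mm from the nearest boundary — within the 0.8 mm shell band (2 × 0.4).

shell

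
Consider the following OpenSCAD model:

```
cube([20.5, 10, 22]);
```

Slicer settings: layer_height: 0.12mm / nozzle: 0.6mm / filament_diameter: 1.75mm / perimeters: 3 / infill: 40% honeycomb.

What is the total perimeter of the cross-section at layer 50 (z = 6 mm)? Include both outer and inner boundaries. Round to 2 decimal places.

61.00 mm

At z = 6 mm: the cube is present — its section is the full 20.5×10 rectangle (perimeter 61.00 mm). Overall, the cross-section is a single solid region. Total boundary length (outer) = 61.00 mm.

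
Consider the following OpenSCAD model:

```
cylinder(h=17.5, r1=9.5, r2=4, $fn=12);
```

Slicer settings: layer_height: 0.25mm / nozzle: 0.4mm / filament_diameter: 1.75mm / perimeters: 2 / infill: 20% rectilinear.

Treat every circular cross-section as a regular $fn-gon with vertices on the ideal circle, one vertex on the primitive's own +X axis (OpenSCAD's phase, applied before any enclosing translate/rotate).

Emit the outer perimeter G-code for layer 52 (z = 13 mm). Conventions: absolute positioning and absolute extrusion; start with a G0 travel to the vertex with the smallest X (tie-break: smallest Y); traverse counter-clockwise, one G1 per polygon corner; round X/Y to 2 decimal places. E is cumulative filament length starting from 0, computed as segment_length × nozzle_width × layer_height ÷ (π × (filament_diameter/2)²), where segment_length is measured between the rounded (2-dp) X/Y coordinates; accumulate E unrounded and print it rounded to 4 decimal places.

G0 X-5.41 Y0.00 Z13.00
G1 X-4.69 Y-2.71 E0.1166
G1 X-2.71 Y-4.69 E0.2330
G1 X0.00 Y-5.41 E0.3496
G1 X2.71 Y-4.69 E0.4661
G1 X4.69 Y-2.71 E0.5826
G1 X5.41 Y0.00 E0.6991
G1 X4.69 Y2.71 E0.8157
G1 X2.71 Y4.69 E0.9321
G1 X0.00 Y5.41 E1.0487
G1 X-2.71 Y4.69 E1.1653
G1 X-4.69 Y2.71 E1.2817
G1 X-5.41 Y0.00 E1.3983

At z = 13 mm: the cone contributes a regular 12-gon of circumradius 5.414 (interpolated between r1=9.5 and r2=4 at t=0.743). The outline is a single polygon with 12 vertices. Extrusion per mm of travel: 0.4 × 0.25 / (π × 0.875²) = 0.041575. Accumulating E over each segment gives final E = 1.3983.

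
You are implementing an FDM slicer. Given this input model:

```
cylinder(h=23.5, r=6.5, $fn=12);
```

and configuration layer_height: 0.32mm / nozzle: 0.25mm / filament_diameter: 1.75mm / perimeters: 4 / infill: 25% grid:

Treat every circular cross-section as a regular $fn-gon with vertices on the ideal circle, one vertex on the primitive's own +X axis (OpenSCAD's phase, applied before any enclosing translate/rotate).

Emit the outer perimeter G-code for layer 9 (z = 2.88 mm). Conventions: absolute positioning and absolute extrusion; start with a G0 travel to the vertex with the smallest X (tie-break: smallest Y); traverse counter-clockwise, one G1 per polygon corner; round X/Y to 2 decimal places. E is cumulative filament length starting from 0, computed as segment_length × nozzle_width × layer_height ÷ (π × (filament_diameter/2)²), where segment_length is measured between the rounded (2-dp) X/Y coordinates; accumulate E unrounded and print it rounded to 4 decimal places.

G0 X-6.50 Y0.00 Z2.88
G1 X-5.63 Y-3.25 E0.1119
G1 X-3.25 Y-5.63 E0.2238
G1 X0.00 Y-6.50 E0.3358
G1 X3.25 Y-5.63 E0.4477
G1 X5.63 Y-3.25 E0.5596
G1 X6.50 Y0.00 E0.6715
G1 X5.63 Y3.25 E0.7834
G1 X3.25 Y5.63 E0.8954
G1 X0.00 Y6.50 E1.0073
G1 X-3.25 Y5.63 E1.1192
G1 X-5.63 Y3.25 E1.2311
G1 X-6.50 Y0.00 E1.3430

At z = 2.88 mm: the r=6.5 cylinder gives a regular 12-gon of circumradius 6.5 (constant along its height). The outline is a single polygon with 12 vertices. Extrusion per mm of travel: 0.25 × 0.32 / (π × 0.875²) = 0.033260. Accumulating E over each segment gives final E = 1.3430.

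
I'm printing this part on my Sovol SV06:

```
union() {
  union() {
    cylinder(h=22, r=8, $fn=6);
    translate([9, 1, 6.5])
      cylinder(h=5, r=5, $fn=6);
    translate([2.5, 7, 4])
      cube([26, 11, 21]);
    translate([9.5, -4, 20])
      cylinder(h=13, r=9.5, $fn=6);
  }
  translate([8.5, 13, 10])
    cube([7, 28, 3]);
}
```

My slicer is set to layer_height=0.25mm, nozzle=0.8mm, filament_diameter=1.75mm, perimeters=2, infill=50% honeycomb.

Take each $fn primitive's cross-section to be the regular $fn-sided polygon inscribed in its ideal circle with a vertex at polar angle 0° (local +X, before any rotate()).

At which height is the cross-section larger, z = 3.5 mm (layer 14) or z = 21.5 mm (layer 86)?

layer 86 (z = 21.5 mm)

Layer 14 (z = 3.5): the cylinder: section is a regular 6-gon, circumradius r=8 (area = (6/2)·8.000²·sin(360°/6) = 166.28 mm²); the cylinder at (9, 1) is not intersected at this z (z outside [6.5, 11.5]); the cube at (2.5, 7) is not intersected at this z (z outside [4, 25]); the cylinder at (9.5, -4) is not intersected at this z (z outside [20, 33]); Combining (union): only the r=8 cylinder is present, so the union is just that shape — area = 166.28 mm²; the cube at (8.5, 13) does not reach this height (z outside [10, 13]); Taking the union: only the result so far is present, so the union is just that shape — area = 166.28 mm². So its area = 166.28 mm². Layer 86 (z = 21.5): the r=8 cylinder gives a regular 6-gon of circumradius 8 (constant along its height) (area = (6/2)·8.000²·sin(360°/6) = 166.28 mm²); the cylinder at (9, 1) is not intersected at this z (z outside [6.5, 11.5]); the 26×11 cube at (2.5, 7) contributes its full rectangle (area 286.00 mm²); the r=9.5 cylinder at (9.5, -4) contributes a regular 6-gon of circumradius 9.5 (area = (6/2)·9.500²·sin(360°/6) = 234.48 mm²); Combining (union): the regions partially overlap — summed areas 686.75 mm² minus the doubly-counted overlap 48.21 mm² gives 638.54 mm² — area = 638.54 mm²; the cube at (8.5, 13) is absent (z outside [10, 13]); Combining (union): only the result so far is present, so the union is just that shape — area = 638.54 mm². So its area = 638.54 mm². Layer 86 is larger (638.54 vs 166.28 mm²).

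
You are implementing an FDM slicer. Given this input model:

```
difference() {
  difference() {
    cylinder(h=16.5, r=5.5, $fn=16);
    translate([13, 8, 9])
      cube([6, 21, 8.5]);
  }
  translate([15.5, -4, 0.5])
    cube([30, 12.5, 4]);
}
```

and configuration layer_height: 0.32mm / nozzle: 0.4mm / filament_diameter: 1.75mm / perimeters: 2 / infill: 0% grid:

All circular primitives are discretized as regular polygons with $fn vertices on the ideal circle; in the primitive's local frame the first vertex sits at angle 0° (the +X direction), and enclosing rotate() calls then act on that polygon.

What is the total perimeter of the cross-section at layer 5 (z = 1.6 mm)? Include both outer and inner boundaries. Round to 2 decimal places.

34.34 mm

At z = 1.6 mm: the cylinder: section is a regular 16-gon, circumradius r=5.5 (perimeter = 2·16·5.500·sin(180°/16) = 34.34 mm); the cube at (13, 8) is absent (z outside [9, 17.5]); Taking the first minus the rest: none of the subtracted shapes is present at this height, so the r=5.5 cylinder is unchanged — boundary = 34.34 mm; the cube at (15.5, -4) is present — its section is the full 30×12.5 rectangle (perimeter 85.00 mm); Taking the first minus the rest: starting from that combined region, the 30×12.5 cube at (15.5, -4) misses the remaining region (no effect) — boundary = 34.34 mm. Overall, the cross-section is a single solid region. Total boundary length (outer) = 34.34 mm.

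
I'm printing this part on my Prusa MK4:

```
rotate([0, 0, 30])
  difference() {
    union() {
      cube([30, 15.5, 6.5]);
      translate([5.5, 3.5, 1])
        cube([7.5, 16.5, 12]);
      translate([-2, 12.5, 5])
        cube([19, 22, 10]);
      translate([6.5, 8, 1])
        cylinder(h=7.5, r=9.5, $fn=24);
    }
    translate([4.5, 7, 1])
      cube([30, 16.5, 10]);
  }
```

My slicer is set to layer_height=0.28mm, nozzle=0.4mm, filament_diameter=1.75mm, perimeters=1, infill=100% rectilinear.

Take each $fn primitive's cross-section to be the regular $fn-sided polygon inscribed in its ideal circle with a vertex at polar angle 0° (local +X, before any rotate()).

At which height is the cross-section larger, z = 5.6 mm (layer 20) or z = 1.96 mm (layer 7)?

Layer 20 (z = 5.6): the cube (footprint 30×15.5) is included at this height (area 465.00 mm²); the cube at (5.5, 3.5) is present — its section is the full 7.5×16.5 rectangle (area 123.75 mm²); the 19×22 cube at (-2, 12.5) contributes its full rectangle (area 418.00 mm²); the r=9.5 cylinder at (6.5, 8) gives a regular 24-gon of circumradius 9.5 (constant along its height) (area = (24/2)·9.500²·sin(360°/24) = 280.30 mm²); Merging all regions: the regions partially overlap — summed areas 1287.05 mm² minus the doubly-counted overlap 419.65 mm² gives 867.40 mm² — area = 867.40 mm²; the cube at (4.5, 7) is present — its section is the full 30×16.5 rectangle (area 495.00 mm²); Taking the first minus the rest: starting from the result so far (867.40 mm²), the 30×16.5 cube at (4.5, 7) partially overlaps it — only the 316.75 mm² overlap (of its 495.00 mm²) is removed, clipping the outline — area = 550.65 mm²; (whole slice rotated 30° about Z — lengths, areas and connectivity unchanged). So its area = 550.65 mm². Layer 7 (z = 1.96): the cube (footprint 30×15.5) is included at this height (area 465.00 mm²); the cube at (5.5, 3.5) is present — its section is the full 7.5×16.5 rectangle (area 123.75 mm²); the cube at (-2, 12.5) does not reach this height (z outside [5, 15]); the r=9.5 cylinder at (6.5, 8) contributes a regular 24-gon of circumradius 9.5 (area = (24/2)·9.500²·sin(360°/24) = 280.30 mm²); Combining (union): the regions partially overlap — summed areas 869.05 mm² minus the doubly-counted overlap 326.85 mm² gives 542.21 mm² — area = 542.21 mm²; the cube at (4.5, 7) (footprint 30×16.5) is included at this height (area 495.00 mm²); Taking the first minus the rest: starting from that combined region (542.21 mm²), the 30×16.5 cube at (4.5, 7) partially overlaps it — only the 252.30 mm² overlap (of its 495.00 mm²) is removed, clipping the outline — area = 289.90 mm²; (rotated 30° about Z; rotation is an isometry so areas/perimeters/island counts are preserved). So its area = 289.90 mm². Layer 20 is larger (550.65 vs 289.90 mm²).

layer 20 (z = 5.6 mm)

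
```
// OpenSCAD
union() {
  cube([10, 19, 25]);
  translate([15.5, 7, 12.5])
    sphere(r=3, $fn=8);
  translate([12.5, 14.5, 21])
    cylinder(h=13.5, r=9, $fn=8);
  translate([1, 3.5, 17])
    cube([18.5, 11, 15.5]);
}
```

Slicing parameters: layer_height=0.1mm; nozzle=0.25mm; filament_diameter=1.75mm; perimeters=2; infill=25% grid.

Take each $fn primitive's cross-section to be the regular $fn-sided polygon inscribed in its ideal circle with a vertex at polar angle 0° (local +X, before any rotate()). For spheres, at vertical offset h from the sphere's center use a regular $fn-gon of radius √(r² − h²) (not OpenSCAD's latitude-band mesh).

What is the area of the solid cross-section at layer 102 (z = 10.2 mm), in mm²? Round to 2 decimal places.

At z = 10.2 mm: the cube (footprint 10×19) is included at this height (area 190.00 mm²); the r=3 sphere at (15.5, 7) slices to a regular 8-gon of circumradius 1.926 (√(r²−h²) with h=2.3 from center) (area = (8/2)·1.926²·sin(360°/8) = 10.49 mm²); the cylinder at (12.5, 14.5) is absent (z outside [21, 34.5]); the cube at (1, 3.5) does not reach this height (z outside [17, 32.5]); Taking the union: the 2 present regions are separate (no shared area or edge), so areas and boundary lengths simply add and each stays a separate island — area = 200.49 mm². Overall, the cross-section has 2 separate islands. Net area = 200.49 mm².

200.49 mm²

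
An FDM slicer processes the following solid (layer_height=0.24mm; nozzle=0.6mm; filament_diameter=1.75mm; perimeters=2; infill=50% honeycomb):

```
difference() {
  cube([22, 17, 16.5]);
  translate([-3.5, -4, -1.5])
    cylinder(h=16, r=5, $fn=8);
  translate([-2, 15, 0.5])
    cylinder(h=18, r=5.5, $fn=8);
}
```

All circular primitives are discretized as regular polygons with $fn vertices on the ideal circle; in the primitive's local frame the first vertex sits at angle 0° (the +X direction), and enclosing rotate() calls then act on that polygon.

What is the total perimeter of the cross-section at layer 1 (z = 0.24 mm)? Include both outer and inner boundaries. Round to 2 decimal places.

At z = 0.24 mm: the cube is present — its section is the full 22×17 rectangle (perimeter 78.00 mm); the r=5 cylinder at (-3.5, -4) contributes a regular 8-gon of circumradius 5 (perimeter = 2·8·5.000·sin(180°/8) = 30.61 mm); the cylinder at (-2, 15) is absent (z outside [0.5, 18.5]); Taking the first minus the rest: starting from the 22×17 cube, the r=5 cylinder at (-3.5, -4) misses the remaining region (no effect) — boundary = 78.00 mm. Overall, the cross-section is a single solid region. Total boundary length (outer) = 78.00 mm.

78.00 mm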